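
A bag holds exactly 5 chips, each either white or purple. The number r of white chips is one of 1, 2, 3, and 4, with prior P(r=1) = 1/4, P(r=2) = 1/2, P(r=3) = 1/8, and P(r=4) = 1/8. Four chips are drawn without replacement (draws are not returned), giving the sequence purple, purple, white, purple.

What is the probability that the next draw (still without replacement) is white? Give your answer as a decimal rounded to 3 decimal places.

0.500

The likelihood of the observed sequence under each hypothesis: P(data | r = 1) = (4/5)(3/4)(1/3)(2/2) = 1/5; P(data | r = 2) = (3/5)(2/4)(2/3)(1/2) = 1/10; P(data | r = 3) = (2/5)(1/4)(3/3)(0/2) = 0; P(data | r = 4) = (1/5)(0/4) = 0.
Weighting by the prior gives 1/4 · 1/5 = 1/20, 1/2 · 1/10 = 1/20, 1/8 · 0 = 0, 1/8 · 0 = 0; these sum to 1/10.
The posterior is then P(r = 1 | data) = 1/2, P(r = 2 | data) = 1/2, P(r = 3 | data) = 0, P(r = 4 | data) = 0.
The predictive probability is P(white next | data) = (0)(1/2) + (1)(1/2) = 1/2.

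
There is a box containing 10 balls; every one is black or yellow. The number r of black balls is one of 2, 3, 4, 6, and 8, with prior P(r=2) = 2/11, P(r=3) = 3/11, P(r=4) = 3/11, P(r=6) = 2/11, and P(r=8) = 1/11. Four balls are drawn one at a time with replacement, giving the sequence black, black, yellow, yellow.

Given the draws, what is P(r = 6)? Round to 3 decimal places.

0.232

For each hypothesis, P(data | H) works out to: P(data | r = 2) = (2/10)(2/10)(8/10)(8/10) = 0.0256; P(data | r = 3) = (3/10)(3/10)(7/10)(7/10) = 0.0441; P(data | r = 4) = (4/10)(4/10)(6/10)(6/10) = 0.0576; P(data | r = 6) = (6/10)(6/10)(4/10)(4/10) = 0.0576; P(data | r = 8) = (8/10)(8/10)(2/10)(2/10) = 0.0256.
The prior-weighted likelihoods are 2/11 · 0.0256 = 0.0046545, 3/11 · 0.0441 = 0.012027, 3/11 · 0.0576 = 0.015709, 2/11 · 0.0576 = 0.010473, 1/11 · 0.0256 = 0.0023273; with total 0.045191.
Therefore the posterior P(r = 6 | data) = (0.010473) / (0.045191) = 0.23174.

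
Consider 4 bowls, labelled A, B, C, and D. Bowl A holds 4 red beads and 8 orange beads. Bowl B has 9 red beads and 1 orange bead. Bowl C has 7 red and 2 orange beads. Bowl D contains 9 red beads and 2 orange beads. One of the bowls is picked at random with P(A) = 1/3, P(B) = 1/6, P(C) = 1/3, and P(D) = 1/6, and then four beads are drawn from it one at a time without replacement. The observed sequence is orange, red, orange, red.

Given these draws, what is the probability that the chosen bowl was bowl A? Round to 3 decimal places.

The likelihood of the observed sequence under each hypothesis: P(data | bowl A) = (8/12)(4/11)(7/10)(3/9) = 0.056566; P(data | bowl B) = (1/10)(9/9)(0/8) = 0; P(data | bowl C) = (2/9)(7/8)(1/7)(6/6) = 0.027778; P(data | bowl D) = (2/11)(9/10)(1/9)(8/8) = 0.018182.
The prior-weighted likelihoods are 1/3 · 0.056566 = 0.018855, 1/6 · 0 = 0, 1/3 · 0.027778 = 0.0092593, 1/6 · 0.018182 = 0.0030303; summing to 0.031145.
By Bayes' rule, P(bowl A | data) = (0.018855) / (0.031145) = 0.60541.

0.605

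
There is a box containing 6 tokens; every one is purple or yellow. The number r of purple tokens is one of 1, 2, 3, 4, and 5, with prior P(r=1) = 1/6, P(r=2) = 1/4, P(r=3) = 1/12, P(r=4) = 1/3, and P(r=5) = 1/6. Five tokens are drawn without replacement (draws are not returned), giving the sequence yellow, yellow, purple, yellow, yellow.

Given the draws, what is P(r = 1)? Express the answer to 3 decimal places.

0.625

Compute the likelihood of the observed sequence for each case: P(data | r = 1) = (5/6)(4/5)(1/4)(3/3)(2/2) = 1/6; P(data | r = 2) = (4/6)(3/5)(2/4)(2/3)(1/2) = 1/15; P(data | r = 3) = (3/6)(2/5)(3/4)(1/3)(0/2) = 0; P(data | r = 4) = (2/6)(1/5)(4/4)(0/3) = 0; P(data | r = 5) = (1/6)(0/5) = 0.
Weighting by the prior gives 1/6 · 1/6 = 1/36, 1/4 · 1/15 = 1/60, 1/12 · 0 = 0, 1/3 · 0 = 0, 1/6 · 0 = 0; summing to 2/45.
Therefore the posterior P(r = 1 | data) = (1/36) / (2/45) = 5/8.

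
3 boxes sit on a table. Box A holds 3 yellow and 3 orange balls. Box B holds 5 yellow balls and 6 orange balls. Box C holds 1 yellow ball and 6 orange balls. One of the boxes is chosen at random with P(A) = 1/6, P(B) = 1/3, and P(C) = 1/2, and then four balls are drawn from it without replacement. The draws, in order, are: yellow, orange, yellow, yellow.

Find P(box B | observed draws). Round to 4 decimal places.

Compute the likelihood of the observed sequence for each case: P(data | box A) = (3/6)(3/5)(2/4)(1/3) = 0.05; P(data | box B) = (5/11)(6/10)(4/9)(3/8) = 0.045455; P(data | box C) = (1/7)(6/6)(0/5) = 0.
The prior-weighted likelihoods are 1/6 · 0.05 = 0.0083333, 1/3 · 0.045455 = 0.015152, 1/2 · 0 = 0; summing to 0.023485.
So P(box B | data) = (0.015152) / (0.023485) = 0.64516.

0.6452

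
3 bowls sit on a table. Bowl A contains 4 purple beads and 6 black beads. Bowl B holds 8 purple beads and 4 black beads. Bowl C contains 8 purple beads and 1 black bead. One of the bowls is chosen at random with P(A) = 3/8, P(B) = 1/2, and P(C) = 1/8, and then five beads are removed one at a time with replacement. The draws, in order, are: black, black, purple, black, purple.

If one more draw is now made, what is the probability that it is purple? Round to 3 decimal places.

Compute the likelihood of the observed sequence for each case: P(data | bowl A) = (6/10)(6/10)(4/10)(6/10)(4/10) = 0.03456; P(data | bowl B) = (4/12)(4/12)(8/12)(4/12)(8/12) = 0.016461; P(data | bowl C) = (1/9)(1/9)(8/9)(1/9)(8/9) = 0.0010838.
Multiplying each by its prior: 3/8 · 0.03456 = 0.01296, 1/2 · 0.016461 = 0.0082305, 1/8 · 0.0010838 = 0.00013548; summing to 0.021326.
Dividing through by the total gives posterior P(bowl A | data) = 0.60771, P(bowl B | data) = 0.38594, P(bowl C | data) = 0.0063529.
So P(purple next | data) = Σ P(purple next | H) P(H | data) = (2/5)(0.60771) + (2/3)(0.38594) + (8/9)(0.0063529) = 0.50602.

0.506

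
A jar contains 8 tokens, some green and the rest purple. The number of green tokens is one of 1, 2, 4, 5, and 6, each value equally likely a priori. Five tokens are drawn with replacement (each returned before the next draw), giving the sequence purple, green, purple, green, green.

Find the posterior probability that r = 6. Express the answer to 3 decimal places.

0.258

Under each hypothesis, the probability of the observed sequence is: P(data | r = 1) = (7/8)(1/8)(7/8)(1/8)(1/8) = 0.0014954; P(data | r = 2) = (6/8)(2/8)(6/8)(2/8)(2/8) = 0.0087891; P(data | r = 4) = (4/8)(4/8)(4/8)(4/8)(4/8) = 0.03125; P(data | r = 5) = (3/8)(5/8)(3/8)(5/8)(5/8) = 0.034332; P(data | r = 6) = (2/8)(6/8)(2/8)(6/8)(6/8) = 0.026367.
The prior-weighted likelihoods are 1/5 · 0.0014954 = 0.00029907, 1/5 · 0.0087891 = 0.0017578, 1/5 · 0.03125 = 0.00625, 1/5 · 0.034332 = 0.0068665, 1/5 · 0.026367 = 0.0052734; summing to 0.020447.
By Bayes' rule, P(r = 6 | data) = (0.0052734) / (0.020447) = 0.25791.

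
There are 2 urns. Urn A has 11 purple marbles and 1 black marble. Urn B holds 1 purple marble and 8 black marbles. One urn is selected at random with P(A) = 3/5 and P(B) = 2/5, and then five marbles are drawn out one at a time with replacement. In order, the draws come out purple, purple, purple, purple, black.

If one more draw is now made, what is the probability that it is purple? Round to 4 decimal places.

0.9154

The likelihood of the observed sequence under each hypothesis: P(data | urn A) = (11/12)(11/12)(11/12)(11/12)(1/12) = 0.058839; P(data | urn B) = (1/9)(1/9)(1/9)(1/9)(8/9) = 0.00013548.
Weighting by the prior gives 3/5 · 0.058839 = 0.035303, 2/5 · 0.00013548 = 5.4192e-05; with total 0.035358.
The posterior is then P(urn A | data) = 0.99847, P(urn B | data) = 0.0015327.
Averaging over the posterior, P(purple next | data) = (11/12)(0.99847) + (1/9)(0.0015327) = 0.91543.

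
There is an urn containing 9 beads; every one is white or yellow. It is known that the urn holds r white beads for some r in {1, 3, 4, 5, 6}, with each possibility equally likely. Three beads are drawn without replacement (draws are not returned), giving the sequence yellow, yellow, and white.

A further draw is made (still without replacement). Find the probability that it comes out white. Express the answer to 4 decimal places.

Under each hypothesis, the probability of the observed sequence is: P(data | r = 1) = (8/9)(7/8)(1/7) = 1/9; P(data | r = 3) = (6/9)(5/8)(3/7) = 5/28; P(data | r = 4) = (5/9)(4/8)(4/7) = 10/63; P(data | r = 5) = (4/9)(3/8)(5/7) = 5/42; P(data | r = 6) = (3/9)(2/8)(6/7) = 1/14.
Multiplying each by its prior: 1/5 · 1/9 = 1/45, 1/5 · 5/28 = 1/28, 1/5 · 10/63 = 2/63, 1/5 · 5/42 = 1/42, 1/5 · 1/14 = 1/70; these sum to 23/180.
The posterior is then P(r = 1 | data) = 4/23, P(r = 3 | data) = 45/161, P(r = 4 | data) = 40/161, P(r = 5 | data) = 30/161, P(r = 6 | data) = 18/161.
So P(white next | data) = Σ P(white next | H) P(H | data) = (0)(4/23) + (1/3)(45/161) + (1/2)(40/161) + (2/3)(30/161) + (5/6)(18/161) = 10/23.

0.4348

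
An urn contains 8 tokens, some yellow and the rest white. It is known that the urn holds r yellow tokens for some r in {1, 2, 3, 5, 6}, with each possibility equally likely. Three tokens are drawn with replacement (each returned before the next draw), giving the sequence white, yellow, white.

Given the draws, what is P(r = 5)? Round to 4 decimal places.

Compute the likelihood of the observed sequence for each case: P(data | r = 1) = (7/8)(1/8)(7/8) = 0.095703; P(data | r = 2) = (6/8)(2/8)(6/8) = 0.14062; P(data | r = 3) = (5/8)(3/8)(5/8) = 0.14648; P(data | r = 5) = (3/8)(5/8)(3/8) = 0.087891; P(data | r = 6) = (2/8)(6/8)(2/8) = 0.046875.
Multiplying each by its prior: 1/5 · 0.095703 = 0.019141, 1/5 · 0.14062 = 0.028125, 1/5 · 0.14648 = 0.029297, 1/5 · 0.087891 = 0.017578, 1/5 · 0.046875 = 0.009375; with total 0.10352.
So P(r = 5 | data) = (0.017578) / (0.10352) = 0.16981.

0.1698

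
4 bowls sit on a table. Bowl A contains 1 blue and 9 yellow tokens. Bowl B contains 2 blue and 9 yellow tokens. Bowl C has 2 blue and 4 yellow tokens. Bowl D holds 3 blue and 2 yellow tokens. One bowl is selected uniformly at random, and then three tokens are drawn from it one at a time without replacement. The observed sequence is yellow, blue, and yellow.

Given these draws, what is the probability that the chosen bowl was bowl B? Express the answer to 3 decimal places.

0.267

The likelihood of the observed sequence under each hypothesis: P(data | bowl A) = (9/10)(1/9)(8/8) = 1/10; P(data | bowl B) = (9/11)(2/10)(8/9) = 8/55; P(data | bowl C) = (4/6)(2/5)(3/4) = 1/5; P(data | bowl D) = (2/5)(3/4)(1/3) = 1/10.
The prior-weighted likelihoods are 1/4 · 1/10 = 1/40, 1/4 · 8/55 = 2/55, 1/4 · 1/5 = 1/20, 1/4 · 1/10 = 1/40; with total 3/22.
Therefore the posterior P(bowl B | data) = (2/55) / (3/22) = 4/15.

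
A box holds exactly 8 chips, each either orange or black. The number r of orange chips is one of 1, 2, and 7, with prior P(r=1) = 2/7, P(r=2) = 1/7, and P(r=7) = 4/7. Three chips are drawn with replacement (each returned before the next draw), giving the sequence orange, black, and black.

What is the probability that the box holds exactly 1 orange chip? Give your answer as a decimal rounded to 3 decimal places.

0.495

Compute the likelihood of the observed sequence for each case: P(data | r = 1) = (1/8)(7/8)(7/8) = 0.095703; P(data | r = 2) = (2/8)(6/8)(6/8) = 0.14062; P(data | r = 7) = (7/8)(1/8)(1/8) = 0.013672.
Weighting by the prior gives 2/7 · 0.095703 = 0.027344, 1/7 · 0.14062 = 0.020089, 4/7 · 0.013672 = 0.0078125; these sum to 0.055246.
Therefore the posterior P(r = 1 | data) = (0.027344) / (0.055246) = 0.49495.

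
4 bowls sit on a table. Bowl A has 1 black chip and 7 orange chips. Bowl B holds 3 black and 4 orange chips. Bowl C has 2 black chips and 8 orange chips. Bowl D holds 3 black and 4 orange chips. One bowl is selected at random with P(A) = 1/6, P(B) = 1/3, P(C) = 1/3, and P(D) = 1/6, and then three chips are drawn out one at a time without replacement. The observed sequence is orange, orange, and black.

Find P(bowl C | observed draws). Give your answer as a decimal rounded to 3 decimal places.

Under each hypothesis, the probability of the observed sequence is: P(data | bowl A) = (7/8)(6/7)(1/6) = 0.125; P(data | bowl B) = (4/7)(3/6)(3/5) = 0.17143; P(data | bowl C) = (8/10)(7/9)(2/8) = 0.15556; P(data | bowl D) = (4/7)(3/6)(3/5) = 0.17143.
Multiplying each by its prior: 1/6 · 0.125 = 0.020833, 1/3 · 0.17143 = 0.057143, 1/3 · 0.15556 = 0.051852, 1/6 · 0.17143 = 0.028571; these sum to 0.1584.
Hence P(bowl C | data) = (0.051852) / (0.1584) = 0.32735.

0.327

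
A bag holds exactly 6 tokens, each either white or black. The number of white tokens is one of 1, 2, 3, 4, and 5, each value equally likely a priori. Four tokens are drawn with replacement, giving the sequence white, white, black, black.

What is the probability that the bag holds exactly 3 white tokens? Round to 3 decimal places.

0.313

For each hypothesis, P(data | H) works out to: P(data | r = 1) = (1/6)(1/6)(5/6)(5/6) = 0.01929; P(data | r = 2) = (2/6)(2/6)(4/6)(4/6) = 0.049383; P(data | r = 3) = (3/6)(3/6)(3/6)(3/6) = 0.0625; P(data | r = 4) = (4/6)(4/6)(2/6)(2/6) = 0.049383; P(data | r = 5) = (5/6)(5/6)(1/6)(1/6) = 0.01929.
The prior-weighted likelihoods are 1/5 · 0.01929 = 0.003858, 1/5 · 0.049383 = 0.0098765, 1/5 · 0.0625 = 0.0125, 1/5 · 0.049383 = 0.0098765, 1/5 · 0.01929 = 0.003858; with total 0.039969.
Hence P(r = 3 | data) = (0.0125) / (0.039969) = 0.31274.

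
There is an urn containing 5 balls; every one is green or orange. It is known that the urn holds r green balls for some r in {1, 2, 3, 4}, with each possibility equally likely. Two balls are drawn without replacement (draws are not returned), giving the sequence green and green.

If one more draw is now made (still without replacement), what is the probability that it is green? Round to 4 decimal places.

The likelihood of the observed sequence under each hypothesis: P(data | r = 1) = (1/5)(0/4) = 0; P(data | r = 2) = (2/5)(1/4) = 1/10; P(data | r = 3) = (3/5)(2/4) = 3/10; P(data | r = 4) = (4/5)(3/4) = 3/5.
The prior-weighted likelihoods are 1/4 · 0 = 0, 1/4 · 1/10 = 1/40, 1/4 · 3/10 = 3/40, 1/4 · 3/5 = 3/20; these sum to 1/4.
Normalising, the posterior is P(r = 1 | data) = 0, P(r = 2 | data) = 1/10, P(r = 3 | data) = 3/10, P(r = 4 | data) = 3/5.
The predictive probability is P(green next | data) = (0)(1/10) + (1/3)(3/10) + (2/3)(3/5) = 1/2.

0.5000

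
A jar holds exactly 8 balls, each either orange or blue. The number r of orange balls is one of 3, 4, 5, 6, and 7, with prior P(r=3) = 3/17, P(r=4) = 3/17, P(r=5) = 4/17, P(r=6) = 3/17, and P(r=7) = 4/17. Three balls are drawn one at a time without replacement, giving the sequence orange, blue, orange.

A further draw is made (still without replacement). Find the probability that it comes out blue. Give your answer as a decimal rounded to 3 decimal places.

Under each hypothesis, the probability of the observed sequence is: P(data | r = 3) = (3/8)(5/7)(2/6) = 5/56; P(data | r = 4) = (4/8)(4/7)(3/6) = 1/7; P(data | r = 5) = (5/8)(3/7)(4/6) = 5/28; P(data | r = 6) = (6/8)(2/7)(5/6) = 5/28; P(data | r = 7) = (7/8)(1/7)(6/6) = 1/8.
Weighting by the prior gives 3/17 · 5/56 = 15/952, 3/17 · 1/7 = 3/119, 4/17 · 5/28 = 5/119, 3/17 · 5/28 = 15/476, 4/17 · 1/8 = 1/34; summing to 137/952.
Dividing through by the total gives posterior P(r = 3 | data) = 15/137, P(r = 4 | data) = 24/137, P(r = 5 | data) = 40/137, P(r = 6 | data) = 30/137, P(r = 7 | data) = 28/137.
The predictive probability is P(blue next | data) = (4/5)(15/137) + (3/5)(24/137) + (2/5)(40/137) + (1/5)(30/137) + (0)(28/137) = 242/685.

0.353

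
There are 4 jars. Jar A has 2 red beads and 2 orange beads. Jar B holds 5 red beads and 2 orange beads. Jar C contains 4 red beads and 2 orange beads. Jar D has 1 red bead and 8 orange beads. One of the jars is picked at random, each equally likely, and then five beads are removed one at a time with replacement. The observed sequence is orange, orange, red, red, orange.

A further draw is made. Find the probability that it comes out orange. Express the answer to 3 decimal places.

0.472

For each hypothesis, P(data | H) works out to: P(data | jar A) = (2/4)(2/4)(2/4)(2/4)(2/4) = 0.03125; P(data | jar B) = (2/7)(2/7)(5/7)(5/7)(2/7) = 0.0119; P(data | jar C) = (2/6)(2/6)(4/6)(4/6)(2/6) = 0.016461; P(data | jar D) = (8/9)(8/9)(1/9)(1/9)(8/9) = 0.0086708.
Multiplying each by its prior: 1/4 · 0.03125 = 0.0078125, 1/4 · 0.0119 = 0.002975, 1/4 · 0.016461 = 0.0041152, 1/4 · 0.0086708 = 0.0021677; summing to 0.01707.
Normalising, the posterior is P(jar A | data) = 0.45766, P(jar B | data) = 0.17428, P(jar C | data) = 0.24107, P(jar D | data) = 0.12699.
So P(orange next | data) = Σ P(orange next | H) P(H | data) = (1/2)(0.45766) + (2/7)(0.17428) + (1/3)(0.24107) + (8/9)(0.12699) = 0.47186.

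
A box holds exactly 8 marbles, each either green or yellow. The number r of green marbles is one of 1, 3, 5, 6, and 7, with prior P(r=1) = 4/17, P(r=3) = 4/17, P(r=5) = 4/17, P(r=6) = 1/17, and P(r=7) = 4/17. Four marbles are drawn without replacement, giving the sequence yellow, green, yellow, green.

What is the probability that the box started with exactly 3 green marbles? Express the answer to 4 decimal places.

0.4706

Under each hypothesis, the probability of the observed sequence is: P(data | r = 1) = (7/8)(1/7)(6/6)(0/5) = 0; P(data | r = 3) = (5/8)(3/7)(4/6)(2/5) = 1/14; P(data | r = 5) = (3/8)(5/7)(2/6)(4/5) = 1/14; P(data | r = 6) = (2/8)(6/7)(1/6)(5/5) = 1/28; P(data | r = 7) = (1/8)(7/7)(0/6) = 0.
Weighting by the prior gives 4/17 · 0 = 0, 4/17 · 1/14 = 2/119, 4/17 · 1/14 = 2/119, 1/17 · 1/28 = 1/476, 4/17 · 0 = 0; with total 1/28.
Hence P(r = 3 | data) = (2/119) / (1/28) = 8/17.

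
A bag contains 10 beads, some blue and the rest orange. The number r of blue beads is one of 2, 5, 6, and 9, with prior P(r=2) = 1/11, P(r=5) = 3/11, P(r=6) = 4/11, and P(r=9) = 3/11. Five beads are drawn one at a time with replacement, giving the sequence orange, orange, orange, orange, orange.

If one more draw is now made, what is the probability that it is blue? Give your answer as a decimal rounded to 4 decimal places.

0.2963

Under each hypothesis, the probability of the observed sequence is: P(data | r = 2) = (8/10)(8/10)(8/10)(8/10)(8/10) = 0.32768; P(data | r = 5) = (5/10)(5/10)(5/10)(5/10)(5/10) = 0.03125; P(data | r = 6) = (4/10)(4/10)(4/10)(4/10)(4/10) = 0.01024; P(data | r = 9) = (1/10)(1/10)(1/10)(1/10)(1/10) = 1e-05.
Multiplying each by its prior: 1/11 · 0.32768 = 0.029789, 3/11 · 0.03125 = 0.0085227, 4/11 · 0.01024 = 0.0037236, 3/11 · 1e-05 = 2.7273e-06; summing to 0.042038.
Normalising, the posterior is P(r = 2 | data) = 0.70862, P(r = 5 | data) = 0.20274, P(r = 6 | data) = 0.088577, P(r = 9 | data) = 6.4876e-05.
So P(blue next | data) = Σ P(blue next | H) P(H | data) = (1/5)(0.70862) + (1/2)(0.20274) + (3/5)(0.088577) + (9/10)(6.4876e-05) = 0.2963.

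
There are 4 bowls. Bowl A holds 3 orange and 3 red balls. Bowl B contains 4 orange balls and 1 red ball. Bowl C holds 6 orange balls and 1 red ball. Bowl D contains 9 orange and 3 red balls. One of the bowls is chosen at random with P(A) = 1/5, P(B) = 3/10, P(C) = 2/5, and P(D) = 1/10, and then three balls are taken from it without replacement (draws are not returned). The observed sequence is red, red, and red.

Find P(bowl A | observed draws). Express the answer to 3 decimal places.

0.957

For each hypothesis, P(data | H) works out to: P(data | bowl A) = (3/6)(2/5)(1/4) = 0.05; P(data | bowl B) = (1/5)(0/4) = 0; P(data | bowl C) = (1/7)(0/6) = 0; P(data | bowl D) = (3/12)(2/11)(1/10) = 0.0045455.
Multiplying each by its prior: 1/5 · 0.05 = 0.01, 3/10 · 0 = 0, 2/5 · 0 = 0, 1/10 · 0.0045455 = 0.00045455; these sum to 0.010455.
Hence P(bowl A | data) = (0.01) / (0.010455) = 0.95652.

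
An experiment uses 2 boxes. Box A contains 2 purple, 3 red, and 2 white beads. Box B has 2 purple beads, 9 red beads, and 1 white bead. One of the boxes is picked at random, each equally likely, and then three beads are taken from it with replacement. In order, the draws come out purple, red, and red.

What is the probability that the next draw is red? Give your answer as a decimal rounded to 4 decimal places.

0.6346

The likelihood of the observed sequence under each hypothesis: P(data | box A) = (2/7)(3/7)(3/7) = 0.052478; P(data | box B) = (2/12)(9/12)(9/12) = 0.09375.
Multiplying each by its prior: 1/2 · 0.052478 = 0.026239, 1/2 · 0.09375 = 0.046875; these sum to 0.073114.
Normalising, the posterior is P(box A | data) = 0.35888, P(box B | data) = 0.64112.
So P(red next | data) = Σ P(red next | H) P(H | data) = (3/7)(0.35888) + (3/4)(0.64112) = 0.63465.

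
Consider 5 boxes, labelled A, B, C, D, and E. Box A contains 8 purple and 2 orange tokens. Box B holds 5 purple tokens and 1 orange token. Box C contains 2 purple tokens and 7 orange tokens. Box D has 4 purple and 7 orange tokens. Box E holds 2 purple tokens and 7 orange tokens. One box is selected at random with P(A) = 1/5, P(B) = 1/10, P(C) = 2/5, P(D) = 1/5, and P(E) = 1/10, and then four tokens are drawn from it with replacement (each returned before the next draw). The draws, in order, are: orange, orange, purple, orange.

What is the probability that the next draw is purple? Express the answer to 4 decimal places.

Under each hypothesis, the probability of the observed sequence is: P(data | box A) = (2/10)(2/10)(8/10)(2/10) = 0.0064; P(data | box B) = (1/6)(1/6)(5/6)(1/6) = 0.003858; P(data | box C) = (7/9)(7/9)(2/9)(7/9) = 0.10456; P(data | box D) = (7/11)(7/11)(4/11)(7/11) = 0.093709; P(data | box E) = (7/9)(7/9)(2/9)(7/9) = 0.10456.
Multiplying each by its prior: 1/5 · 0.0064 = 0.00128, 1/10 · 0.003858 = 0.0003858, 2/5 · 0.10456 = 0.041823, 1/5 · 0.093709 = 0.018742, 1/10 · 0.10456 = 0.010456; summing to 0.072686.
Normalising, the posterior is P(box A | data) = 0.01761, P(box B | data) = 0.0053078, P(box C | data) = 0.57539, P(box D | data) = 0.25785, P(box E | data) = 0.14385.
So P(purple next | data) = Σ P(purple next | H) P(H | data) = (4/5)(0.01761) + (5/6)(0.0053078) + (2/9)(0.57539) + (4/11)(0.25785) + (2/9)(0.14385) = 0.2721.

0.2721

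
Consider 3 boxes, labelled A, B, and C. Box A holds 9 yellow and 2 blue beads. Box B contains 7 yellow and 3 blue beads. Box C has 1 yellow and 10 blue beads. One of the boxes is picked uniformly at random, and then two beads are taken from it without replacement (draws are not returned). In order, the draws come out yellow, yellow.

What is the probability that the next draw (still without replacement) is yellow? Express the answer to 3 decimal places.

0.714

For each hypothesis, P(data | H) works out to: P(data | box A) = (9/11)(8/10) = 36/55; P(data | box B) = (7/10)(6/9) = 7/15; P(data | box C) = (1/11)(0/10) = 0.
Weighting by the prior gives 1/3 · 36/55 = 12/55, 1/3 · 7/15 = 7/45, 1/3 · 0 = 0; with total 37/99.
Dividing through by the total gives posterior P(box A | data) = 0.58378, P(box B | data) = 0.41622, P(box C | data) = 0.
Averaging over the posterior, P(yellow next | data) = (7/9)(0.58378) + (5/8)(0.41622) = 0.71419.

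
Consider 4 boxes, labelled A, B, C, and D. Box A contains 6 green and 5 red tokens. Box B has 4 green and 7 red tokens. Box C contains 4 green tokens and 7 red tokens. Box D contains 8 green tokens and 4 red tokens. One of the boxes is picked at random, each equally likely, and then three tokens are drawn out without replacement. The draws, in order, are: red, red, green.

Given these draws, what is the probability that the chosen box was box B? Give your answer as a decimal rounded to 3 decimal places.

Compute the likelihood of the observed sequence for each case: P(data | box A) = (5/11)(4/10)(6/9) = 4/33; P(data | box B) = (7/11)(6/10)(4/9) = 28/165; P(data | box C) = (7/11)(6/10)(4/9) = 28/165; P(data | box D) = (4/12)(3/11)(8/10) = 4/55.
The prior-weighted likelihoods are 1/4 · 4/33 = 1/33, 1/4 · 28/165 = 7/165, 1/4 · 28/165 = 7/165, 1/4 · 4/55 = 1/55; summing to 2/15.
So P(box B | data) = (7/165) / (2/15) = 7/22.

0.318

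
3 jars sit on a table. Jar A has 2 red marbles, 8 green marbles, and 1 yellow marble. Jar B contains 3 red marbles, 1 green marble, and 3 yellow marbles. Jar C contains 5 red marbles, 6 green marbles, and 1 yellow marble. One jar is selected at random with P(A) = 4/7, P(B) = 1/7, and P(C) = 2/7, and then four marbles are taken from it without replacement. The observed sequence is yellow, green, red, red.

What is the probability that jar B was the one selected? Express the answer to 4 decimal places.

0.4311

The likelihood of the observed sequence under each hypothesis: P(data | jar A) = (1/11)(8/10)(2/9)(1/8) = 0.0020202; P(data | jar B) = (3/7)(1/6)(3/5)(2/4) = 0.021429; P(data | jar C) = (1/12)(6/11)(5/10)(4/9) = 0.010101.
Multiplying each by its prior: 4/7 · 0.0020202 = 0.0011544, 1/7 · 0.021429 = 0.0030612, 2/7 · 0.010101 = 0.002886; these sum to 0.0071016.
Therefore the posterior P(jar B | data) = (0.0030612) / (0.0071016) = 0.43106.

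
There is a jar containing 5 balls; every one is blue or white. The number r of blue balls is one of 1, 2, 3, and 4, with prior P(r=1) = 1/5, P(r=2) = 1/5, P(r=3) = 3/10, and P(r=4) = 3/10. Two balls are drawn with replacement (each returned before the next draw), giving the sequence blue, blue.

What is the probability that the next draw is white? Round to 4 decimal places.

For each hypothesis, P(data | H) works out to: P(data | r = 1) = (1/5)(1/5) = 1/25; P(data | r = 2) = (2/5)(2/5) = 4/25; P(data | r = 3) = (3/5)(3/5) = 9/25; P(data | r = 4) = (4/5)(4/5) = 16/25.
The prior-weighted likelihoods are 1/5 · 1/25 = 1/125, 1/5 · 4/25 = 4/125, 3/10 · 9/25 = 27/250, 3/10 · 16/25 = 24/125; with total 17/50.
The posterior is then P(r = 1 | data) = 2/85, P(r = 2 | data) = 8/85, P(r = 3 | data) = 27/85, P(r = 4 | data) = 48/85.
The predictive probability is P(white next | data) = (4/5)(2/85) + (3/5)(8/85) + (2/5)(27/85) + (1/5)(48/85) = 134/425.

0.3153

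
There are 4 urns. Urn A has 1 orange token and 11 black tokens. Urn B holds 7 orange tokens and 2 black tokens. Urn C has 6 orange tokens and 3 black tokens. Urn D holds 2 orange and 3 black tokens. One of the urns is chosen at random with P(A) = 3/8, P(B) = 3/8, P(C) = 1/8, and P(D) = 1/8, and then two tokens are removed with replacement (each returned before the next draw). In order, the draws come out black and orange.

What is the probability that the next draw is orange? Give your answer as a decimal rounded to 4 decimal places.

0.5509

Compute the likelihood of the observed sequence for each case: P(data | urn A) = (11/12)(1/12) = 0.076389; P(data | urn B) = (2/9)(7/9) = 0.17284; P(data | urn C) = (3/9)(6/9) = 0.22222; P(data | urn D) = (3/5)(2/5) = 0.24.
The prior-weighted likelihoods are 3/8 · 0.076389 = 0.028646, 3/8 · 0.17284 = 0.064815, 1/8 · 0.22222 = 0.027778, 1/8 · 0.24 = 0.03; these sum to 0.15124.
Dividing through by the total gives posterior P(urn A | data) = 0.18941, P(urn B | data) = 0.42856, P(urn C | data) = 0.18367, P(urn D | data) = 0.19836.
The predictive probability is P(orange next | data) = (1/12)(0.18941) + (7/9)(0.42856) + (2/3)(0.18367) + (2/5)(0.19836) = 0.5509.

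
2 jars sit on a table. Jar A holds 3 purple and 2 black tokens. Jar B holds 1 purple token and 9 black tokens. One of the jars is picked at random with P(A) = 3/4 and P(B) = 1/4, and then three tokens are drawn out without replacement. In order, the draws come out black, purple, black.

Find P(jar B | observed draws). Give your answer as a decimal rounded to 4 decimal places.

Compute the likelihood of the observed sequence for each case: P(data | jar A) = (2/5)(3/4)(1/3) = 1/10; P(data | jar B) = (9/10)(1/9)(8/8) = 1/10.
The prior-weighted likelihoods are 3/4 · 1/10 = 3/40, 1/4 · 1/10 = 1/40; these sum to 1/10.
Therefore the posterior P(jar B | data) = (1/40) / (1/10) = 1/4.

0.2500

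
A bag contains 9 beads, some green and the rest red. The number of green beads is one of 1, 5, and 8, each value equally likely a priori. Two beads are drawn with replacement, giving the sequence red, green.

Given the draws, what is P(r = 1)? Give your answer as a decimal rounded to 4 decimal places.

0.2222

Compute the likelihood of the observed sequence for each case: P(data | r = 1) = (8/9)(1/9) = 8/81; P(data | r = 5) = (4/9)(5/9) = 20/81; P(data | r = 8) = (1/9)(8/9) = 8/81.
The prior-weighted likelihoods are 1/3 · 8/81 = 8/243, 1/3 · 20/81 = 20/243, 1/3 · 8/81 = 8/243; summing to 4/27.
Therefore the posterior P(r = 1 | data) = (8/243) / (4/27) = 2/9.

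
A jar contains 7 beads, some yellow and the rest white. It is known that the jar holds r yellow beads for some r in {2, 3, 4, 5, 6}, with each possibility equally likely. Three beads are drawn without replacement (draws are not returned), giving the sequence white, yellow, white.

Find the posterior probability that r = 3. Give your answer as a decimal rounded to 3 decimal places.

0.327

Compute the likelihood of the observed sequence for each case: P(data | r = 2) = (5/7)(2/6)(4/5) = 4/21; P(data | r = 3) = (4/7)(3/6)(3/5) = 6/35; P(data | r = 4) = (3/7)(4/6)(2/5) = 4/35; P(data | r = 5) = (2/7)(5/6)(1/5) = 1/21; P(data | r = 6) = (1/7)(6/6)(0/5) = 0.
The prior-weighted likelihoods are 1/5 · 4/21 = 4/105, 1/5 · 6/35 = 6/175, 1/5 · 4/35 = 4/175, 1/5 · 1/21 = 1/105, 1/5 · 0 = 0; these sum to 11/105.
So P(r = 3 | data) = (6/175) / (11/105) = 18/55.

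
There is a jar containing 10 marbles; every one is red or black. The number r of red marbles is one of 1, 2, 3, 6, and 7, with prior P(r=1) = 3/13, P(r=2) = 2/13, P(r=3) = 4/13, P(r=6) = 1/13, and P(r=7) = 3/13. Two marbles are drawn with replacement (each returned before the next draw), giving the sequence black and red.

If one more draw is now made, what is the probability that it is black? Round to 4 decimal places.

0.5965

The likelihood of the observed sequence under each hypothesis: P(data | r = 1) = (9/10)(1/10) = 0.09; P(data | r = 2) = (8/10)(2/10) = 0.16; P(data | r = 3) = (7/10)(3/10) = 0.21; P(data | r = 6) = (4/10)(6/10) = 0.24; P(data | r = 7) = (3/10)(7/10) = 0.21.
The prior-weighted likelihoods are 3/13 · 0.09 = 0.020769, 2/13 · 0.16 = 0.024615, 4/13 · 0.21 = 0.064615, 1/13 · 0.24 = 0.018462, 3/13 · 0.21 = 0.048462; with total 0.17692.
The posterior is then P(r = 1 | data) = 0.11739, P(r = 2 | data) = 0.13913, P(r = 3 | data) = 0.36522, P(r = 6 | data) = 0.10435, P(r = 7 | data) = 0.27391.
Averaging over the posterior, P(black next | data) = (9/10)(0.11739) + (4/5)(0.13913) + (7/10)(0.36522) + (2/5)(0.10435) + (3/10)(0.27391) = 0.59652.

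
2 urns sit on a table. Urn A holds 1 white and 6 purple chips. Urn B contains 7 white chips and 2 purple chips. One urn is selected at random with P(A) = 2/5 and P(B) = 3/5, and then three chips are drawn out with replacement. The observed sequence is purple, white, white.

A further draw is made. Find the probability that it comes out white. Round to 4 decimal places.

0.7271

The likelihood of the observed sequence under each hypothesis: P(data | urn A) = (6/7)(1/7)(1/7) = 0.017493; P(data | urn B) = (2/9)(7/9)(7/9) = 0.13443.
Weighting by the prior gives 2/5 · 0.017493 = 0.0069971, 3/5 · 0.13443 = 0.080658; these sum to 0.087656.
Dividing through by the total gives posterior P(urn A | data) = 0.079825, P(urn B | data) = 0.92018.
So P(white next | data) = Σ P(white next | H) P(H | data) = (1/7)(0.079825) + (7/9)(0.92018) = 0.7271.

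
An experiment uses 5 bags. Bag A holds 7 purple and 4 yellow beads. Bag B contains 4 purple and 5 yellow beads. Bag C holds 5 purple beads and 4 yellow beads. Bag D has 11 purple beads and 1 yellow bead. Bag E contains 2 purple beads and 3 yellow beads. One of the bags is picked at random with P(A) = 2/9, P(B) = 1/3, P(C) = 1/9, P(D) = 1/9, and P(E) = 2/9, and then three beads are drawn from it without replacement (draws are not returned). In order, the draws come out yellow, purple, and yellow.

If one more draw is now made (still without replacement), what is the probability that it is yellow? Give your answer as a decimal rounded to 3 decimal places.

The likelihood of the observed sequence under each hypothesis: P(data | bag A) = (4/11)(7/10)(3/9) = 0.084848; P(data | bag B) = (5/9)(4/8)(4/7) = 0.15873; P(data | bag C) = (4/9)(5/8)(3/7) = 0.11905; P(data | bag D) = (1/12)(11/11)(0/10) = 0; P(data | bag E) = (3/5)(2/4)(2/3) = 0.2.
Weighting by the prior gives 2/9 · 0.084848 = 0.018855, 1/3 · 0.15873 = 0.05291, 1/9 · 0.11905 = 0.013228, 1/9 · 0 = 0, 2/9 · 0.2 = 0.044444; these sum to 0.12944.
The posterior is then P(bag A | data) = 0.14567, P(bag B | data) = 0.40877, P(bag C | data) = 0.10219, P(bag D | data) = 0, P(bag E | data) = 0.34337.
Averaging over the posterior, P(yellow next | data) = (1/4)(0.14567) + (1/2)(0.40877) + (1/3)(0.10219) + (1/2)(0.34337) = 0.44655.

0.447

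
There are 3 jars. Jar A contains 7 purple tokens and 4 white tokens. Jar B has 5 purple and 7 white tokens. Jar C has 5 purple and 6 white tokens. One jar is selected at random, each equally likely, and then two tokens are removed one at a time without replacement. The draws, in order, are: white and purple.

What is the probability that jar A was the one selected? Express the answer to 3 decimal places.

For each hypothesis, P(data | H) works out to: P(data | jar A) = (4/11)(7/10) = 0.25455; P(data | jar B) = (7/12)(5/11) = 0.26515; P(data | jar C) = (6/11)(5/10) = 0.27273.
The prior-weighted likelihoods are 1/3 · 0.25455 = 0.084848, 1/3 · 0.26515 = 0.088384, 1/3 · 0.27273 = 0.090909; these sum to 0.26414.
By Bayes' rule, P(jar A | data) = (0.084848) / (0.26414) = 0.32122.

0.321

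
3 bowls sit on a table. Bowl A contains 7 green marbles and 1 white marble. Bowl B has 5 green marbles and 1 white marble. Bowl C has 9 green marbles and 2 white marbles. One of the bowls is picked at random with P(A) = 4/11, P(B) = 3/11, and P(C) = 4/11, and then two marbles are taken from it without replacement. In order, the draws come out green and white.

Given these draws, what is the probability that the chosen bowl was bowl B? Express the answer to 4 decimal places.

0.3022

The likelihood of the observed sequence under each hypothesis: P(data | bowl A) = (7/8)(1/7) = 1/8; P(data | bowl B) = (5/6)(1/5) = 1/6; P(data | bowl C) = (9/11)(2/10) = 9/55.
Multiplying each by its prior: 4/11 · 1/8 = 1/22, 3/11 · 1/6 = 1/22, 4/11 · 9/55 = 36/605; these sum to 91/605.
By Bayes' rule, P(bowl B | data) = (1/22) / (91/605) = 55/182.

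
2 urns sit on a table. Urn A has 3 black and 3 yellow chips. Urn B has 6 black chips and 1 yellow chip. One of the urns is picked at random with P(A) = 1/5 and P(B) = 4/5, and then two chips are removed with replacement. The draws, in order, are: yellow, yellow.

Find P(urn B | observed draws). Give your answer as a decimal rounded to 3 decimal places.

Compute the likelihood of the observed sequence for each case: P(data | urn A) = (3/6)(3/6) = 1/4; P(data | urn B) = (1/7)(1/7) = 1/49.
Weighting by the prior gives 1/5 · 1/4 = 1/20, 4/5 · 1/49 = 4/245; summing to 13/196.
Therefore the posterior P(urn B | data) = (4/245) / (13/196) = 16/65.

0.246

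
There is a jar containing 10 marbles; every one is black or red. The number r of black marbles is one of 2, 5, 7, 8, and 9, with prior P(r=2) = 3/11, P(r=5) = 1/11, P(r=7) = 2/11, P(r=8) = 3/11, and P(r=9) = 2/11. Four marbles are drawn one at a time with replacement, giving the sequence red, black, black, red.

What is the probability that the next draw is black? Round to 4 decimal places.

The likelihood of the observed sequence under each hypothesis: P(data | r = 2) = (8/10)(2/10)(2/10)(8/10) = 0.0256; P(data | r = 5) = (5/10)(5/10)(5/10)(5/10) = 0.0625; P(data | r = 7) = (3/10)(7/10)(7/10)(3/10) = 0.0441; P(data | r = 8) = (2/10)(8/10)(8/10)(2/10) = 0.0256; P(data | r = 9) = (1/10)(9/10)(9/10)(1/10) = 0.0081.
The prior-weighted likelihoods are 3/11 · 0.0256 = 0.0069818, 1/11 · 0.0625 = 0.0056818, 2/11 · 0.0441 = 0.0080182, 3/11 · 0.0256 = 0.0069818, 2/11 · 0.0081 = 0.0014727; these sum to 0.029136.
Normalising, the posterior is P(r = 2 | data) = 0.23963, P(r = 5 | data) = 0.19501, P(r = 7 | data) = 0.2752, P(r = 8 | data) = 0.23963, P(r = 9 | data) = 0.050546.
So P(black next | data) = Σ P(black next | H) P(H | data) = (1/5)(0.23963) + (1/2)(0.19501) + (7/10)(0.2752) + (4/5)(0.23963) + (9/10)(0.050546) = 0.57526.

0.5753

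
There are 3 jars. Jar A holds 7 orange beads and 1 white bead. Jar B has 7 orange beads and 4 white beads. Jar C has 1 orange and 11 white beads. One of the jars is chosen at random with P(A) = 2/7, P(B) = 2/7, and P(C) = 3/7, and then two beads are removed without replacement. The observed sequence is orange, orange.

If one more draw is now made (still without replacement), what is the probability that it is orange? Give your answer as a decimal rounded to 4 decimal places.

0.7396

The likelihood of the observed sequence under each hypothesis: P(data | jar A) = (7/8)(6/7) = 3/4; P(data | jar B) = (7/11)(6/10) = 21/55; P(data | jar C) = (1/12)(0/11) = 0.
Multiplying each by its prior: 2/7 · 3/4 = 3/14, 2/7 · 21/55 = 6/55, 3/7 · 0 = 0; these sum to 249/770.
Normalising, the posterior is P(jar A | data) = 0.66265, P(jar B | data) = 0.33735, P(jar C | data) = 0.
So P(orange next | data) = Σ P(orange next | H) P(H | data) = (5/6)(0.66265) + (5/9)(0.33735) = 0.73963.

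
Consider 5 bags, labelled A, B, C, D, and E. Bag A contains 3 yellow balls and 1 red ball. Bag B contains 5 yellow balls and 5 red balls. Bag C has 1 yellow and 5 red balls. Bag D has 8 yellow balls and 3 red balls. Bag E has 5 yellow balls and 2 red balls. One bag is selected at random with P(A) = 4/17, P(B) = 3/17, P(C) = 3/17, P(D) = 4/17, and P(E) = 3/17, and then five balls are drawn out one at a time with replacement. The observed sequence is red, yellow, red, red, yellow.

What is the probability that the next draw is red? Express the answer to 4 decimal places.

For each hypothesis, P(data | H) works out to: P(data | bag A) = (1/4)(3/4)(1/4)(1/4)(3/4) = 0.0087891; P(data | bag B) = (5/10)(5/10)(5/10)(5/10)(5/10) = 0.03125; P(data | bag C) = (5/6)(1/6)(5/6)(5/6)(1/6) = 0.016075; P(data | bag D) = (3/11)(8/11)(3/11)(3/11)(8/11) = 0.01073; P(data | bag E) = (2/7)(5/7)(2/7)(2/7)(5/7) = 0.0119.
Weighting by the prior gives 4/17 · 0.0087891 = 0.002068, 3/17 · 0.03125 = 0.0055147, 3/17 · 0.016075 = 0.0028368, 4/17 · 0.01073 = 0.0025246, 3/17 · 0.0119 = 0.0021; summing to 0.015044.
Normalising, the posterior is P(bag A | data) = 0.13746, P(bag B | data) = 0.36657, P(bag C | data) = 0.18856, P(bag D | data) = 0.16781, P(bag E | data) = 0.13959.
So P(red next | data) = Σ P(red next | H) P(H | data) = (1/4)(0.13746) + (1/2)(0.36657) + (5/6)(0.18856) + (3/11)(0.16781) + (2/7)(0.13959) = 0.46044.

0.4604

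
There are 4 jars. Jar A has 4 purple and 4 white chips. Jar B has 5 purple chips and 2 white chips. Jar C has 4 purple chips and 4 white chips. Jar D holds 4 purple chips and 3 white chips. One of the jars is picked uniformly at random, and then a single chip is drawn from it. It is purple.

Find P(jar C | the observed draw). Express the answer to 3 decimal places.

Compute the likelihood of this draw for each case: P(data | jar A) = (4/8) = 1/2; P(data | jar B) = (5/7) = 5/7; P(data | jar C) = (4/8) = 1/2; P(data | jar D) = (4/7) = 4/7.
The prior-weighted likelihoods are 1/4 · 1/2 = 1/8, 1/4 · 5/7 = 5/28, 1/4 · 1/2 = 1/8, 1/4 · 4/7 = 1/7; summing to 4/7.
Hence P(jar C | data) = (1/8) / (4/7) = 7/32.

0.219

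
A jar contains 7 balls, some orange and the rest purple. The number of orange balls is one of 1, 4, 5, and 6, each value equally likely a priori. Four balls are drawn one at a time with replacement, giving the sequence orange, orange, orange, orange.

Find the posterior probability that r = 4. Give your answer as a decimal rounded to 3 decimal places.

0.118

Under each hypothesis, the probability of the observed sequence is: P(data | r = 1) = (1/7)(1/7)(1/7)(1/7) = 0.00041649; P(data | r = 4) = (4/7)(4/7)(4/7)(4/7) = 0.10662; P(data | r = 5) = (5/7)(5/7)(5/7)(5/7) = 0.26031; P(data | r = 6) = (6/7)(6/7)(6/7)(6/7) = 0.53978.
The prior-weighted likelihoods are 1/4 · 0.00041649 = 0.00010412, 1/4 · 0.10662 = 0.026656, 1/4 · 0.26031 = 0.065077, 1/4 · 0.53978 = 0.13494; with total 0.22678.
So P(r = 4 | data) = (0.026656) / (0.22678) = 0.11754.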